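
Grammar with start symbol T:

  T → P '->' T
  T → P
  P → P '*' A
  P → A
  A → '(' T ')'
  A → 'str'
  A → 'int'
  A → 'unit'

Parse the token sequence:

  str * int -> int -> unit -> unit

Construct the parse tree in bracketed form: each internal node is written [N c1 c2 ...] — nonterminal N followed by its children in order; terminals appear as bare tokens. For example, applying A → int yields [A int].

T
P -> T
P * A -> T
A * A -> T
str * A -> T
str * int -> T
str * int -> P -> T
str * int -> A -> T
str * int -> int -> T
str * int -> int -> P -> T
str * int -> int -> A -> T
str * int -> int -> unit -> T
str * int -> int -> unit -> P
str * int -> int -> unit -> A
str * int -> int -> unit -> unit

[T [P [P [A str]] * [A int]] -> [T [P [A int]] -> [T [P [A unit]] -> [T [P [A unit]]]]]]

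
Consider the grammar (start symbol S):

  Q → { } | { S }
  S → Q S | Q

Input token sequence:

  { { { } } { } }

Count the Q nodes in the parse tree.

[S [Q { [S [Q { [S [Q { }]] }] [S [Q { }]]] }]]

4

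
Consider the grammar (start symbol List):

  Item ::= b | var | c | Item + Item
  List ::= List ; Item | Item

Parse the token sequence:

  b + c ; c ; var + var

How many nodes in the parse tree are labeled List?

3

[List [List [List [Item [Item b] + [Item c]]] ; [Item c]] ; [Item [Item var] + [Item var]]]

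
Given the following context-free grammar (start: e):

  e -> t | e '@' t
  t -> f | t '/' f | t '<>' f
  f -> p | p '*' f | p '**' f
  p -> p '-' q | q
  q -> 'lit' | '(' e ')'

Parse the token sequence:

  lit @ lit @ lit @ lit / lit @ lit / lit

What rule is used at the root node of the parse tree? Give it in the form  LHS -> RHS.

[e [e [e [e [e [t [f [p [q lit]]]]] @ [t [f [p [q lit]]]]] @ [t [f [p [q lit]]]]] @ [t [t [f [p [q lit]]]] / [f [p [q lit]]]]] @ [t [t [f [p [q lit]]]] / [f [p [q lit]]]]]

e -> e '@' t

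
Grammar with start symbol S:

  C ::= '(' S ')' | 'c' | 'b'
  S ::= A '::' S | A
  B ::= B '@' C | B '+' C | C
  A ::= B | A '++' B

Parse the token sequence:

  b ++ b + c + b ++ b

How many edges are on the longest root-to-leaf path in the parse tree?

[S [A [A [A [B [C b]]] ++ [B [B [B [C b]] + [C c]] + [C b]]] ++ [B [C b]]]]

7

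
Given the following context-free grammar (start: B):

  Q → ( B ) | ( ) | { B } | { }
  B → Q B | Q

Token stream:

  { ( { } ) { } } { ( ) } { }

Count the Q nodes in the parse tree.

[B [Q { [B [Q ( [B [Q { }]] )] [B [Q { }]]] }] [B [Q { [B [Q ( )]] }] [B [Q { }]]]]

7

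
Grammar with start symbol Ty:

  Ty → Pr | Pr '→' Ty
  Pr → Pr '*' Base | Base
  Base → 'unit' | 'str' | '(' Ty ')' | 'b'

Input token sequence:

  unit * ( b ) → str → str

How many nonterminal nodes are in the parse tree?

[Ty [Pr [Pr [Base unit]] * [Base ( [Ty [Pr [Base b]]] )]] → [Ty [Pr [Base str]] → [Ty [Pr [Base str]]]]]

14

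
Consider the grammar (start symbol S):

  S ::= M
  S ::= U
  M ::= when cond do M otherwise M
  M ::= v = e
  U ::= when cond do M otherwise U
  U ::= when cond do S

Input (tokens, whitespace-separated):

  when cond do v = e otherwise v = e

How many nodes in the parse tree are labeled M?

3

[S [M when cond do [M v = e] otherwise [M v = e]]]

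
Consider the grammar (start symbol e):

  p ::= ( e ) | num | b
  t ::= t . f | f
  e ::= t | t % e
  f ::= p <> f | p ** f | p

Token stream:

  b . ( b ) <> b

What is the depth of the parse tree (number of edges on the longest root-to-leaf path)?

[e [t [t [f [p b]]] . [f [p ( [e [t [f [p b]]]] )] <> [f [p b]]]]]

8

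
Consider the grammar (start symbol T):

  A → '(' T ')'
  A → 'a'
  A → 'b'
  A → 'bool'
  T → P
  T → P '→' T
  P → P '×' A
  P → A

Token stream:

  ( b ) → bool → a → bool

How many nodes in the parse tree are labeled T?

5

[T [P [A ( [T [P [A b]]] )]] → [T [P [A bool]] → [T [P [A a]] → [T [P [A bool]]]]]]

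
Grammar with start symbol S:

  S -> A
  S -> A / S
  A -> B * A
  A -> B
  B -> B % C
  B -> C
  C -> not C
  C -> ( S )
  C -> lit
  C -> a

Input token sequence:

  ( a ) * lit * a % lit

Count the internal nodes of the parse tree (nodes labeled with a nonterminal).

[S [A [B [C ( [S [A [B [C a]]]] )]] * [A [B [C lit]] * [A [B [B [C a]] % [C lit]]]]]]

16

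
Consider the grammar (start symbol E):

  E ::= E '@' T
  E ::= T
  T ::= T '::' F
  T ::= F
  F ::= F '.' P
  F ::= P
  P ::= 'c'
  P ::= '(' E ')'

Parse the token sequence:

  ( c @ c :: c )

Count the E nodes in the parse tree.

[E [T [F [P ( [E [E [T [F [P c]]]] @ [T [T [F [P c]]] :: [F [P c]]]] )]]]]

3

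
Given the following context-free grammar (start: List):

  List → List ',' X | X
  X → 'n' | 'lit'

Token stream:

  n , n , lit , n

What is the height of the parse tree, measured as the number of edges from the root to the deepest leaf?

[List [List [List [List [X n]] , [X n]] , [X lit]] , [X n]]

5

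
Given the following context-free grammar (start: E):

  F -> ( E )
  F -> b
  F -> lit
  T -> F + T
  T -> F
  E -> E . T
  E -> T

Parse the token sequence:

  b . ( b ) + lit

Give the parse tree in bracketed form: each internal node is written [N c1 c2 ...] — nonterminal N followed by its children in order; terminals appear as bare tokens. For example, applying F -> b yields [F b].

[E [E [T [F b]]] . [T [F ( [E [T [F b]]] )] + [T [F lit]]]]

E
E . T
T . T
F . T
b . T
b . F + T
b . ( E ) + T
b . ( T ) + T
b . ( F ) + T
b . ( b ) + T
b . ( b ) + F
b . ( b ) + lit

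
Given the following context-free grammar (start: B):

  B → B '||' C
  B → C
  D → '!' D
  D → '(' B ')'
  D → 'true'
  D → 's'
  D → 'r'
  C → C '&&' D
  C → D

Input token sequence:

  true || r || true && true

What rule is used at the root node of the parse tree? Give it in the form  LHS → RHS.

[B [B [B [C [D true]]] || [C [D r]]] || [C [C [D true]] && [D true]]]

B → B '||' C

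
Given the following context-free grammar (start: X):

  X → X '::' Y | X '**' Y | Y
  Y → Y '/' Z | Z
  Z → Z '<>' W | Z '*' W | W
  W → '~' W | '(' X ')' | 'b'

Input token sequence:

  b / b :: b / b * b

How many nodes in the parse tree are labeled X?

2

[X [X [Y [Y [Z [W b]]] / [Z [W b]]]] :: [Y [Y [Z [W b]]] / [Z [Z [W b]] * [W b]]]]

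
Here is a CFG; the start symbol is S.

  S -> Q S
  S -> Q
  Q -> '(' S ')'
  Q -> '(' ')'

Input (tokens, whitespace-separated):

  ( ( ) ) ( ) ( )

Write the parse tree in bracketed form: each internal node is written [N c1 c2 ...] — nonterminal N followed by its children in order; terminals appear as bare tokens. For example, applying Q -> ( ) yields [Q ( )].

[S [Q ( [S [Q ( )]] )] [S [Q ( )] [S [Q ( )]]]]

S
Q S
( S ) S
( Q ) S
( ( ) ) S
( ( ) ) Q S
( ( ) ) ( ) S
( ( ) ) ( ) Q
( ( ) ) ( ) ( )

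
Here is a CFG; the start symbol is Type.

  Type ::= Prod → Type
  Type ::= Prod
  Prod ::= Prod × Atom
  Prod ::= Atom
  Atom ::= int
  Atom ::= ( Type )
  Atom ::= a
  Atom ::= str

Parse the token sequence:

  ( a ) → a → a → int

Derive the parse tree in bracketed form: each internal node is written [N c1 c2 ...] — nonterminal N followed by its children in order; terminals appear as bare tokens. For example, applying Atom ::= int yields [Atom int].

Type
Prod → Type
Atom → Type
( Type ) → Type
( Prod ) → Type
( Atom ) → Type
( a ) → Type
( a ) → Prod → Type
( a ) → Atom → Type
( a ) → a → Type
( a ) → a → Prod → Type
( a ) → a → Atom → Type
( a ) → a → a → Type
( a ) → a → a → Prod
( a ) → a → a → Atom
( a ) → a → a → int

[Type [Prod [Atom ( [Type [Prod [Atom a]]] )]] → [Type [Prod [Atom a]] → [Type [Prod [Atom a]] → [Type [Prod [Atom int]]]]]]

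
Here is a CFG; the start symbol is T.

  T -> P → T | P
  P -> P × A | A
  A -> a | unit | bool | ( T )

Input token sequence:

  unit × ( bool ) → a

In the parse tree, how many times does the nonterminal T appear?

3

[T [P [P [A unit]] × [A ( [T [P [A bool]]] )]] → [T [P [A a]]]]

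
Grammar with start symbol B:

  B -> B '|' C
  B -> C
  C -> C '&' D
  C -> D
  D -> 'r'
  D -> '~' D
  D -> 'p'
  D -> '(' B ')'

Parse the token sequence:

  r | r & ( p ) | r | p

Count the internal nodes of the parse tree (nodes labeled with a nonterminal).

[B [B [B [B [C [D r]]] | [C [C [D r]] & [D ( [B [C [D p]]] )]]] | [C [D r]]] | [C [D p]]]

17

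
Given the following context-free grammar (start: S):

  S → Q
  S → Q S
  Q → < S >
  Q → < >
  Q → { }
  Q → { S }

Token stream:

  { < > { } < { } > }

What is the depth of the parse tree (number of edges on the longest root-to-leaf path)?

[S [Q { [S [Q < >] [S [Q { }] [S [Q < [S [Q { }]] >]]]] }]]

8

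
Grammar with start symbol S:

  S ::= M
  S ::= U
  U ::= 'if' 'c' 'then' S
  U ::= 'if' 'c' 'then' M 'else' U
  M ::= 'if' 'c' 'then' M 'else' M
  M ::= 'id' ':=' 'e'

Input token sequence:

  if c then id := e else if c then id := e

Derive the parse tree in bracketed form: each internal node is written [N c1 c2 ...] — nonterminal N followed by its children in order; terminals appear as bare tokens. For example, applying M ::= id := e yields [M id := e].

S
U
if c then M else U
if c then id := e else U
if c then id := e else if c then S
if c then id := e else if c then M
if c then id := e else if c then id := e

[S [U if c then [M id := e] else [U if c then [S [M id := e]]]]]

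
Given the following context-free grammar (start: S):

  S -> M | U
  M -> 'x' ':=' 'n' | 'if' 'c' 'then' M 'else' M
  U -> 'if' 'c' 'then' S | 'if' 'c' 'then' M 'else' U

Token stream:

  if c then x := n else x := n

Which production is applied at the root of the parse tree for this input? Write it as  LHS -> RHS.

S -> M

[S [M if c then [M x := n] else [M x := n]]]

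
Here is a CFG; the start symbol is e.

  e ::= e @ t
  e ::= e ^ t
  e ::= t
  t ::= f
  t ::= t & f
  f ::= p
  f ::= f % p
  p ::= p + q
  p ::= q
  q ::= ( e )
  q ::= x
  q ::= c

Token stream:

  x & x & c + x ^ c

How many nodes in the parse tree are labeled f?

[e [e [t [t [t [f [p [q x]]]] & [f [p [q x]]]] & [f [p [p [q c]] + [q x]]]]] ^ [t [f [p [q c]]]]]

4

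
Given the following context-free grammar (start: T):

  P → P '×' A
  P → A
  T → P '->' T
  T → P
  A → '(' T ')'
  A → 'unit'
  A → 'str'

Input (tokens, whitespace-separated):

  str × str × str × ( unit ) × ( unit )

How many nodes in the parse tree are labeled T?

[T [P [P [P [P [P [A str]] × [A str]] × [A str]] × [A ( [T [P [A unit]]] )]] × [A ( [T [P [A unit]]] )]]]

3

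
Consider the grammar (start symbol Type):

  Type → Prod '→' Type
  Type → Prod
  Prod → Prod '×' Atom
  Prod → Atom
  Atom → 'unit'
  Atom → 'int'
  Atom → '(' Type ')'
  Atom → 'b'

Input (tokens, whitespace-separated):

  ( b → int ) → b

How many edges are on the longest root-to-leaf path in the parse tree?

7

[Type [Prod [Atom ( [Type [Prod [Atom b]] → [Type [Prod [Atom int]]]] )]] → [Type [Prod [Atom b]]]]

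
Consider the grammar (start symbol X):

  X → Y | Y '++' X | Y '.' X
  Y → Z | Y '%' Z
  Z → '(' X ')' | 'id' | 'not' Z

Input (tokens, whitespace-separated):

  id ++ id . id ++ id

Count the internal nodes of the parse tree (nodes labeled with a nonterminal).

[X [Y [Z id]] ++ [X [Y [Z id]] . [X [Y [Z id]] ++ [X [Y [Z id]]]]]]

12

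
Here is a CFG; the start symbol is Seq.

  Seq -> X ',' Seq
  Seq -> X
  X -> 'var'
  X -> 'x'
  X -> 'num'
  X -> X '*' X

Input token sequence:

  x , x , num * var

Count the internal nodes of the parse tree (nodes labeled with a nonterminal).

[Seq [X x] , [Seq [X x] , [Seq [X [X num] * [X var]]]]]

8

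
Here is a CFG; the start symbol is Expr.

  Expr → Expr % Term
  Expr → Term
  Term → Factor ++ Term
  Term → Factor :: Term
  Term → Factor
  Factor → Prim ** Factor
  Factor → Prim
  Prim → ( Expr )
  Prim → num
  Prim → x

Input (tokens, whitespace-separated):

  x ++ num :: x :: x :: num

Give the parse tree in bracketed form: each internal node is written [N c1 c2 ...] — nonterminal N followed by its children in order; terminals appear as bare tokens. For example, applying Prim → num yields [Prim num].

Expr
Term
Factor ++ Term
Prim ++ Term
x ++ Term
x ++ Factor :: Term
x ++ Prim :: Term
x ++ num :: Term
x ++ num :: Factor :: Term
x ++ num :: Prim :: Term
x ++ num :: x :: Term
x ++ num :: x :: Factor :: Term
x ++ num :: x :: Prim :: Term
x ++ num :: x :: x :: Term
x ++ num :: x :: x :: Factor
x ++ num :: x :: x :: Prim
x ++ num :: x :: x :: num

[Expr [Term [Factor [Prim x]] ++ [Term [Factor [Prim num]] :: [Term [Factor [Prim x]] :: [Term [Factor [Prim x]] :: [Term [Factor [Prim num]]]]]]]]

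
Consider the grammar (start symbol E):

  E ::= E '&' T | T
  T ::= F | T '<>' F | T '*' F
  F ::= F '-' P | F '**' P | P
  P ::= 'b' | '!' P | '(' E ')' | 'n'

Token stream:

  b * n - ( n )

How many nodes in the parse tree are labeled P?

[E [T [T [F [P b]]] * [F [F [P n]] - [P ( [E [T [F [P n]]]] )]]]]

4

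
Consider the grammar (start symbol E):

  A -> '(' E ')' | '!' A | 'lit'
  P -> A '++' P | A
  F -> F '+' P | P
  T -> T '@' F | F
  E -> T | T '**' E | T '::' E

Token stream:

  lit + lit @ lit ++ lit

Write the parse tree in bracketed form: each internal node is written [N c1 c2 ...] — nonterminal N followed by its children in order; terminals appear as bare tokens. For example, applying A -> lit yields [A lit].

E
T
T @ F
F @ F
F + P @ F
P + P @ F
A + P @ F
lit + P @ F
lit + A @ F
lit + lit @ F
lit + lit @ P
lit + lit @ A ++ P
lit + lit @ lit ++ P
lit + lit @ lit ++ A
lit + lit @ lit ++ lit

[E [T [T [F [F [P [A lit]]] + [P [A lit]]]] @ [F [P [A lit] ++ [P [A lit]]]]]]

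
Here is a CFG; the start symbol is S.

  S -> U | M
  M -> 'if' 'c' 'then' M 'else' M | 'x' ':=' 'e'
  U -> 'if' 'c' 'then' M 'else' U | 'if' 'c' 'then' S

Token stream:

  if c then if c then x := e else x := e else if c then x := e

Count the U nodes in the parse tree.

2

[S [U if c then [M if c then [M x := e] else [M x := e]] else [U if c then [S [M x := e]]]]]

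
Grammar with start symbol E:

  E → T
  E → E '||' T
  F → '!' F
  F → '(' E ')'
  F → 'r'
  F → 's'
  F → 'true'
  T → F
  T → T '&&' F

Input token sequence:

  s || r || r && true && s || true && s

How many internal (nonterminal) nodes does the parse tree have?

[E [E [E [E [T [F s]]] || [T [F r]]] || [T [T [T [F r]] && [F true]] && [F s]]] || [T [T [F true]] && [F s]]]

18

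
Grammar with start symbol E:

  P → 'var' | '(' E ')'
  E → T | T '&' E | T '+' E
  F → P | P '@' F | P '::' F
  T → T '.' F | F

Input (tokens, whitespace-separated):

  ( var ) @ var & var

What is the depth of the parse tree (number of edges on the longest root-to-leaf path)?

8

[E [T [F [P ( [E [T [F [P var]]]] )] @ [F [P var]]]] & [E [T [F [P var]]]]]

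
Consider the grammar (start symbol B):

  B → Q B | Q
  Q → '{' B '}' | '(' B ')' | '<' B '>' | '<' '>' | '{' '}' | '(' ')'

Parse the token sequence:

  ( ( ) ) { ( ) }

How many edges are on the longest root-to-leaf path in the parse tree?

5

[B [Q ( [B [Q ( )]] )] [B [Q { [B [Q ( )]] }]]]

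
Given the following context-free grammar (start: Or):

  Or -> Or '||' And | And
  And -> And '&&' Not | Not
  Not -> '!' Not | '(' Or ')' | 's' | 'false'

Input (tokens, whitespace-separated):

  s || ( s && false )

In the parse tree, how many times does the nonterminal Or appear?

[Or [Or [And [Not s]]] || [And [Not ( [Or [And [And [Not s]] && [Not false]]] )]]]

3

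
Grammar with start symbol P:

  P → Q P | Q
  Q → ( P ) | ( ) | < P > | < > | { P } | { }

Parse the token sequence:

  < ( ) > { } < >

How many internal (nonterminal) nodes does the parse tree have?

[P [Q < [P [Q ( )]] >] [P [Q { }] [P [Q < >]]]]

8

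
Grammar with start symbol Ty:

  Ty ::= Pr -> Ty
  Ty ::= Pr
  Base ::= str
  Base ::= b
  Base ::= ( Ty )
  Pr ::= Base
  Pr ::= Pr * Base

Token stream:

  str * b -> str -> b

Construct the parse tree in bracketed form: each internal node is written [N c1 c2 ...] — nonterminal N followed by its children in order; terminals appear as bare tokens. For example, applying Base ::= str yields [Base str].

[Ty [Pr [Pr [Base str]] * [Base b]] -> [Ty [Pr [Base str]] -> [Ty [Pr [Base b]]]]]

Ty
Pr -> Ty
Pr * Base -> Ty
Base * Base -> Ty
str * Base -> Ty
str * b -> Ty
str * b -> Pr -> Ty
str * b -> Base -> Ty
str * b -> str -> Ty
str * b -> str -> Pr
str * b -> str -> Base
str * b -> str -> b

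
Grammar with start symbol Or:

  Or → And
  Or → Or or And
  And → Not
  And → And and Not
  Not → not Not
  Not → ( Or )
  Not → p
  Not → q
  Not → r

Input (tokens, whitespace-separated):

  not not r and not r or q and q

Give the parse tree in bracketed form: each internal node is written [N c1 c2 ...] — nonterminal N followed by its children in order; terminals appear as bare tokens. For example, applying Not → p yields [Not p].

[Or [Or [And [And [Not not [Not not [Not r]]]] and [Not not [Not r]]]] or [And [And [Not q]] and [Not q]]]

Or
Or or And
And or And
And and Not or And
Not and Not or And
not Not and Not or And
not not Not and Not or And
not not r and Not or And
not not r and not Not or And
not not r and not r or And
not not r and not r or And and Not
not not r and not r or Not and Not
not not r and not r or q and Not
not not r and not r or q and q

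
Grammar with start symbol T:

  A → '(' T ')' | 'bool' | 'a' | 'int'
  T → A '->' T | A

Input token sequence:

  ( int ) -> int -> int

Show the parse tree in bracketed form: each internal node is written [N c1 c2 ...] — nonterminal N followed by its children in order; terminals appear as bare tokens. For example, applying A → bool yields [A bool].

T
A -> T
( T ) -> T
( A ) -> T
( int ) -> T
( int ) -> A -> T
( int ) -> int -> T
( int ) -> int -> A
( int ) -> int -> int

[T [A ( [T [A int]] )] -> [T [A int] -> [T [A int]]]]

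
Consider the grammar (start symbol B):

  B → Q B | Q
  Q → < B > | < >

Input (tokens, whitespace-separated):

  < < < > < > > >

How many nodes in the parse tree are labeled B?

[B [Q < [B [Q < [B [Q < >] [B [Q < >]]] >]] >]]

4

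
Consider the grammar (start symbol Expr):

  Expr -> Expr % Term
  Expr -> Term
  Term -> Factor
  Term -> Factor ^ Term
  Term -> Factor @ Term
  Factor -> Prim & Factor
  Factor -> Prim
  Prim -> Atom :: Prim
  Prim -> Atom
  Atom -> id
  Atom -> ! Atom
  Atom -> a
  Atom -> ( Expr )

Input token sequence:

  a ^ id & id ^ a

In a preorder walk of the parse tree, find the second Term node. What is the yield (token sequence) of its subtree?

[Expr [Term [Factor [Prim [Atom a]]] ^ [Term [Factor [Prim [Atom id]] & [Factor [Prim [Atom id]]]] ^ [Term [Factor [Prim [Atom a]]]]]]]

id & id ^ a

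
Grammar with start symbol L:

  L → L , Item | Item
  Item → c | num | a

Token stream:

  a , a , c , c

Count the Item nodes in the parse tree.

[L [L [L [L [Item a]] , [Item a]] , [Item c]] , [Item c]]

4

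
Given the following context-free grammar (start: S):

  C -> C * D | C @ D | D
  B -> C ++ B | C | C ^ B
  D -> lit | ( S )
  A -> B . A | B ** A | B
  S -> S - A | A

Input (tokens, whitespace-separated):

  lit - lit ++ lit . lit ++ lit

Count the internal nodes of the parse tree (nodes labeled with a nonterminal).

[S [S [A [B [C [D lit]]]]] - [A [B [C [D lit]] ++ [B [C [D lit]]]] . [A [B [C [D lit]] ++ [B [C [D lit]]]]]]]

20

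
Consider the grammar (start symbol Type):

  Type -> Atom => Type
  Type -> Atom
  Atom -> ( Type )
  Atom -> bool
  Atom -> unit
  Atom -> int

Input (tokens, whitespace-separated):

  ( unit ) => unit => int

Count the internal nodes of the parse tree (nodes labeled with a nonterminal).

[Type [Atom ( [Type [Atom unit]] )] => [Type [Atom unit] => [Type [Atom int]]]]

8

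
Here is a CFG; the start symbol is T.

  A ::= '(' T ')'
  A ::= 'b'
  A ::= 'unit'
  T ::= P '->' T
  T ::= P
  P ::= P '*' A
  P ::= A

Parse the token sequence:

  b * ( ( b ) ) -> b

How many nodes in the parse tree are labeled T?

4

[T [P [P [A b]] * [A ( [T [P [A ( [T [P [A b]]] )]]] )]] -> [T [P [A b]]]]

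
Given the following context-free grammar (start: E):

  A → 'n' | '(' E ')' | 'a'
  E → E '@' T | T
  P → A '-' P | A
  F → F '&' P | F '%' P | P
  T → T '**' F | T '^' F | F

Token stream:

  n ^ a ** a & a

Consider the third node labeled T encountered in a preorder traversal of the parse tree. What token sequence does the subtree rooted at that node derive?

n

[E [T [T [T [F [P [A n]]]] ^ [F [P [A a]]]] ** [F [F [P [A a]]] & [P [A a]]]]]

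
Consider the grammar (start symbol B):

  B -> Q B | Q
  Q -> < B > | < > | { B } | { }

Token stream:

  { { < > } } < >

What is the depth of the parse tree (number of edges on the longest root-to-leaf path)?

[B [Q { [B [Q { [B [Q < >]] }]] }] [B [Q < >]]]

6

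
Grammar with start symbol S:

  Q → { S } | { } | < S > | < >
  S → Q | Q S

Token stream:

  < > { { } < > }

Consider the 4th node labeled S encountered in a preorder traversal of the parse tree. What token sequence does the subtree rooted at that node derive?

< >

[S [Q < >] [S [Q { [S [Q { }] [S [Q < >]]] }]]]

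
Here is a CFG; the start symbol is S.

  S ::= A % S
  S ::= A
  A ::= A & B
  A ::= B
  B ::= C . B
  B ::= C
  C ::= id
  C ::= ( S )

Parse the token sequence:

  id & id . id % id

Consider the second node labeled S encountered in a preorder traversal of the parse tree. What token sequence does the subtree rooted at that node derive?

id

[S [A [A [B [C id]]] & [B [C id] . [B [C id]]]] % [S [A [B [C id]]]]]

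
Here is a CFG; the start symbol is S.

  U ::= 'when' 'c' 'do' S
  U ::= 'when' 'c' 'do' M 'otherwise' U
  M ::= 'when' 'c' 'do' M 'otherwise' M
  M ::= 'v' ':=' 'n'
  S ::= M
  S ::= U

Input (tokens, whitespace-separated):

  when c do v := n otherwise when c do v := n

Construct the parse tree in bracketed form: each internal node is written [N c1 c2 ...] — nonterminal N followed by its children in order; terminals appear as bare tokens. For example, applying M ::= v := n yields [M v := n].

[S [U when c do [M v := n] otherwise [U when c do [S [M v := n]]]]]

S
U
when c do M otherwise U
when c do v := n otherwise U
when c do v := n otherwise when c do S
when c do v := n otherwise when c do M
when c do v := n otherwise when c do v := n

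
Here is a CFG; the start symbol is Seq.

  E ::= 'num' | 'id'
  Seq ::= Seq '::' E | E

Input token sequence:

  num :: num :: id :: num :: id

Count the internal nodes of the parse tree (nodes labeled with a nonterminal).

[Seq [Seq [Seq [Seq [Seq [E num]] :: [E num]] :: [E id]] :: [E num]] :: [E id]]

10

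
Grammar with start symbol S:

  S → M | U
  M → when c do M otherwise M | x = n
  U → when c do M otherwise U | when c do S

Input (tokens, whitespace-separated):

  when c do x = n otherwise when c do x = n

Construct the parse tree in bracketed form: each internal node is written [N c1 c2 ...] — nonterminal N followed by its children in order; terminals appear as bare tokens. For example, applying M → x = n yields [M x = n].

[S [U when c do [M x = n] otherwise [U when c do [S [M x = n]]]]]

S
U
when c do M otherwise U
when c do x = n otherwise U
when c do x = n otherwise when c do S
when c do x = n otherwise when c do M
when c do x = n otherwise when c do x = n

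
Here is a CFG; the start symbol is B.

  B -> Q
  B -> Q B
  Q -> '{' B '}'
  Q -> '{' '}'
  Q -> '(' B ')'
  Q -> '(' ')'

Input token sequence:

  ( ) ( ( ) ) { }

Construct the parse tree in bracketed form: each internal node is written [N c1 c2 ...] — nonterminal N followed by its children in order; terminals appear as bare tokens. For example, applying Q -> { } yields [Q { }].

B
Q B
( ) B
( ) Q B
( ) ( B ) B
( ) ( Q ) B
( ) ( ( ) ) B
( ) ( ( ) ) Q
( ) ( ( ) ) { }

[B [Q ( )] [B [Q ( [B [Q ( )]] )] [B [Q { }]]]]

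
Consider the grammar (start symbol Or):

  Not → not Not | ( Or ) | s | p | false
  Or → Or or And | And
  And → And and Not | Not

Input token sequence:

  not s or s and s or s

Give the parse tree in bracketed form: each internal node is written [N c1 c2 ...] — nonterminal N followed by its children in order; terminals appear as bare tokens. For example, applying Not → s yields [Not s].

[Or [Or [Or [And [Not not [Not s]]]] or [And [And [Not s]] and [Not s]]] or [And [Not s]]]

Or
Or or And
Or or And or And
And or And or And
Not or And or And
not Not or And or And
not s or And or And
not s or And and Not or And
not s or Not and Not or And
not s or s and Not or And
not s or s and s or And
not s or s and s or Not
not s or s and s or s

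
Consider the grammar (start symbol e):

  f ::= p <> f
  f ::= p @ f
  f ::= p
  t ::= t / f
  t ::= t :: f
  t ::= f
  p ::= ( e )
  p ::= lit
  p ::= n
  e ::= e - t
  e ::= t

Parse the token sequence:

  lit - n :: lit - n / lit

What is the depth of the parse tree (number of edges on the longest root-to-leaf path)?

6

[e [e [e [t [f [p lit]]]] - [t [t [f [p n]]] :: [f [p lit]]]] - [t [t [f [p n]]] / [f [p lit]]]]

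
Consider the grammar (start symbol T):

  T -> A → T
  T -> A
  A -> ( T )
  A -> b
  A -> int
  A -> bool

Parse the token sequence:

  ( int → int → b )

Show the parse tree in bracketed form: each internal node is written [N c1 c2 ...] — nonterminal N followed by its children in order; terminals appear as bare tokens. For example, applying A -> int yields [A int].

T
A
( T )
( A → T )
( int → T )
( int → A → T )
( int → int → T )
( int → int → A )
( int → int → b )

[T [A ( [T [A int] → [T [A int] → [T [A b]]]] )]]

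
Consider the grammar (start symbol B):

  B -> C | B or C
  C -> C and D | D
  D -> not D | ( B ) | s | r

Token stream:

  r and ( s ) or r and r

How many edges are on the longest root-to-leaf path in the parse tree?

7

[B [B [C [C [D r]] and [D ( [B [C [D s]]] )]]] or [C [C [D r]] and [D r]]]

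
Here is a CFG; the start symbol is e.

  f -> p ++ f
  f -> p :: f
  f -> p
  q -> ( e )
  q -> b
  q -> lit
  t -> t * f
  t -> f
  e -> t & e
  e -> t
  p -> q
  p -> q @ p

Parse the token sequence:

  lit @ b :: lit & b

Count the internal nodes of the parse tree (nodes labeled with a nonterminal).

[e [t [f [p [q lit] @ [p [q b]]] :: [f [p [q lit]]]]] & [e [t [f [p [q b]]]]]]

15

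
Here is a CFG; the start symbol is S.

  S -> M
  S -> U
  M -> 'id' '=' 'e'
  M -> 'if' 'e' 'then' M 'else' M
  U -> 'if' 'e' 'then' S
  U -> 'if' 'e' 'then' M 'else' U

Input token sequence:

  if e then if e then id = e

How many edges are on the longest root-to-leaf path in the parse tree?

[S [U if e then [S [U if e then [S [M id = e]]]]]]

6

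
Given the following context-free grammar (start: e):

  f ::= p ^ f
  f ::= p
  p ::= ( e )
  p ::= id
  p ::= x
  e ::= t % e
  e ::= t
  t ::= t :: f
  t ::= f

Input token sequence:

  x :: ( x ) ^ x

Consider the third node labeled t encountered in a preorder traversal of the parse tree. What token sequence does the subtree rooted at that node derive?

[e [t [t [f [p x]]] :: [f [p ( [e [t [f [p x]]]] )] ^ [f [p x]]]]]

x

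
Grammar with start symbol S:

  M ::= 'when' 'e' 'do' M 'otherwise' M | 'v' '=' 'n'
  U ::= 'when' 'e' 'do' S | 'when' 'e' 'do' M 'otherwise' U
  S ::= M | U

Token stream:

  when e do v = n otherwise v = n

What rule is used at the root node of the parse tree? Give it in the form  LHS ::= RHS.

[S [M when e do [M v = n] otherwise [M v = n]]]

S ::= M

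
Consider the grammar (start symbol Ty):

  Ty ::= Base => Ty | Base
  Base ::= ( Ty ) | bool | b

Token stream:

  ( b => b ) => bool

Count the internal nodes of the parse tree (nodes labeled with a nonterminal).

[Ty [Base ( [Ty [Base b] => [Ty [Base b]]] )] => [Ty [Base bool]]]

8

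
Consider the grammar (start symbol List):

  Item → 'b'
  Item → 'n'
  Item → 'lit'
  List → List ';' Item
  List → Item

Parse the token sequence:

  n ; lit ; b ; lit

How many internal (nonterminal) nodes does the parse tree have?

8

[List [List [List [List [Item n]] ; [Item lit]] ; [Item b]] ; [Item lit]]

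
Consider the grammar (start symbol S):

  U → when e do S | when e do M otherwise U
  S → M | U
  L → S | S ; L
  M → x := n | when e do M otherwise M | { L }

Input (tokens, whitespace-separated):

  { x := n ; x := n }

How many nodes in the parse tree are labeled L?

2

[S [M { [L [S [M x := n]] ; [L [S [M x := n]]]] }]]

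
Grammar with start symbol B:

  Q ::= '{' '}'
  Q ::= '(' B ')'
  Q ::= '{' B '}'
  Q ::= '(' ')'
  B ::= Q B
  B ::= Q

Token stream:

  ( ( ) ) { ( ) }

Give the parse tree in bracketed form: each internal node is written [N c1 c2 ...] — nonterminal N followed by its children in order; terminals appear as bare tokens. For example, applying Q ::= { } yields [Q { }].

[B [Q ( [B [Q ( )]] )] [B [Q { [B [Q ( )]] }]]]

B
Q B
( B ) B
( Q ) B
( ( ) ) B
( ( ) ) Q
( ( ) ) { B }
( ( ) ) { Q }
( ( ) ) { ( ) }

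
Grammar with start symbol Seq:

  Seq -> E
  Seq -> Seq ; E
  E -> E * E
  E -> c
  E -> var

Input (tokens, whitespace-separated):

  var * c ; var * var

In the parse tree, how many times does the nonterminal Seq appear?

2

[Seq [Seq [E [E var] * [E c]]] ; [E [E var] * [E var]]]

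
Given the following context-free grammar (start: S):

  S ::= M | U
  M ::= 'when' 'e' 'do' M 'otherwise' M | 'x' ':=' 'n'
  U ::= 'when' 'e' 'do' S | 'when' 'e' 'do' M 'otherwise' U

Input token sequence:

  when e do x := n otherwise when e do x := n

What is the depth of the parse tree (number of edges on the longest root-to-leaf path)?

5

[S [U when e do [M x := n] otherwise [U when e do [S [M x := n]]]]]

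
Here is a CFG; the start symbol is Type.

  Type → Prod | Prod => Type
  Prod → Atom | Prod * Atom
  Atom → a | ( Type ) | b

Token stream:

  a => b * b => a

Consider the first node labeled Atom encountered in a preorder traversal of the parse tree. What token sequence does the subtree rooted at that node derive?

[Type [Prod [Atom a]] => [Type [Prod [Prod [Atom b]] * [Atom b]] => [Type [Prod [Atom a]]]]]

a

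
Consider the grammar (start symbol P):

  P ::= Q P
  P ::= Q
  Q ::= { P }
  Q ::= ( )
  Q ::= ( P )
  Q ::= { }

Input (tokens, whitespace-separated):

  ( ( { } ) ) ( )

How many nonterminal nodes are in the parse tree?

8

[P [Q ( [P [Q ( [P [Q { }]] )]] )] [P [Q ( )]]]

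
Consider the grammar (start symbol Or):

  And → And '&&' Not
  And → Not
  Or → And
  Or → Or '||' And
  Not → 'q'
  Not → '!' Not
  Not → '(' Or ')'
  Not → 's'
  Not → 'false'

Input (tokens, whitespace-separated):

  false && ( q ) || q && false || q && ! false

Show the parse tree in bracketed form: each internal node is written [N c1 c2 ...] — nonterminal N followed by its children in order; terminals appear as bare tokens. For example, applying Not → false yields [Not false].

Or
Or || And
Or || And || And
And || And || And
And && Not || And || And
Not && Not || And || And
false && Not || And || And
false && ( Or ) || And || And
false && ( And ) || And || And
false && ( Not ) || And || And
false && ( q ) || And || And
false && ( q ) || And && Not || And
false && ( q ) || Not && Not || And
false && ( q ) || q && Not || And
false && ( q ) || q && false || And
false && ( q ) || q && false || And && Not
false && ( q ) || q && false || Not && Not
false && ( q ) || q && false || q && Not
false && ( q ) || q && false || q && ! Not
false && ( q ) || q && false || q && ! false

[Or [Or [Or [And [And [Not false]] && [Not ( [Or [And [Not q]]] )]]] || [And [And [Not q]] && [Not false]]] || [And [And [Not q]] && [Not ! [Not false]]]]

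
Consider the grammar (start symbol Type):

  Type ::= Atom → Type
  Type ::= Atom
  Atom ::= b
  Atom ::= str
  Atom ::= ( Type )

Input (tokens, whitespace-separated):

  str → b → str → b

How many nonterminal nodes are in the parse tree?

[Type [Atom str] → [Type [Atom b] → [Type [Atom str] → [Type [Atom b]]]]]

8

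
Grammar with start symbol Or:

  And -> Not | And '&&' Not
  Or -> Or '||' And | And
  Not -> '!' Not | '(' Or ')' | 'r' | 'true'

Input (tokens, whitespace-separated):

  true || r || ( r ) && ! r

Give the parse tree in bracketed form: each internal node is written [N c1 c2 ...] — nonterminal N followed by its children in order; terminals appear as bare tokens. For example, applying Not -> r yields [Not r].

Or
Or || And
Or || And || And
And || And || And
Not || And || And
true || And || And
true || Not || And
true || r || And
true || r || And && Not
true || r || Not && Not
true || r || ( Or ) && Not
true || r || ( And ) && Not
true || r || ( Not ) && Not
true || r || ( r ) && Not
true || r || ( r ) && ! Not
true || r || ( r ) && ! r

[Or [Or [Or [And [Not true]]] || [And [Not r]]] || [And [And [Not ( [Or [And [Not r]]] )]] && [Not ! [Not r]]]]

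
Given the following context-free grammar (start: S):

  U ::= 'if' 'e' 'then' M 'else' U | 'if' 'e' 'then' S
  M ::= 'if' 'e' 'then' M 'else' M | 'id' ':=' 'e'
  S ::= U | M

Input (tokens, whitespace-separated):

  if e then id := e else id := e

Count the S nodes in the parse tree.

[S [M if e then [M id := e] else [M id := e]]]

1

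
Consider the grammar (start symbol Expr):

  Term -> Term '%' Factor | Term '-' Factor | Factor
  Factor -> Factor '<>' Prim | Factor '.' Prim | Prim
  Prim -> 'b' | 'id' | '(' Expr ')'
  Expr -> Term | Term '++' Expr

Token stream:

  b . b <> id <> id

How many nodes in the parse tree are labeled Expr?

[Expr [Term [Factor [Factor [Factor [Factor [Prim b]] . [Prim b]] <> [Prim id]] <> [Prim id]]]]

1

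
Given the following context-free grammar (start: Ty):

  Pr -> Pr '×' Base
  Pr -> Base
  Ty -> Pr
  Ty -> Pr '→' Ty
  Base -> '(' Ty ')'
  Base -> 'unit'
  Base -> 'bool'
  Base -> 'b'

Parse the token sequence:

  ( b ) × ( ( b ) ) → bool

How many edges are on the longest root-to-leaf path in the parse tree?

[Ty [Pr [Pr [Base ( [Ty [Pr [Base b]]] )]] × [Base ( [Ty [Pr [Base ( [Ty [Pr [Base b]]] )]]] )]] → [Ty [Pr [Base bool]]]]

9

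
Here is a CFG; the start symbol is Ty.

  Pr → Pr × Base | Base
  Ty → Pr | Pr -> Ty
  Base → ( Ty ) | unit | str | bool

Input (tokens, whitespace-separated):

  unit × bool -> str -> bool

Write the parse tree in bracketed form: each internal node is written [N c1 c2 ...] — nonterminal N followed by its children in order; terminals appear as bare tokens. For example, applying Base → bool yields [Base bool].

Ty
Pr -> Ty
Pr × Base -> Ty
Base × Base -> Ty
unit × Base -> Ty
unit × bool -> Ty
unit × bool -> Pr -> Ty
unit × bool -> Base -> Ty
unit × bool -> str -> Ty
unit × bool -> str -> Pr
unit × bool -> str -> Base
unit × bool -> str -> bool

[Ty [Pr [Pr [Base unit]] × [Base bool]] -> [Ty [Pr [Base str]] -> [Ty [Pr [Base bool]]]]]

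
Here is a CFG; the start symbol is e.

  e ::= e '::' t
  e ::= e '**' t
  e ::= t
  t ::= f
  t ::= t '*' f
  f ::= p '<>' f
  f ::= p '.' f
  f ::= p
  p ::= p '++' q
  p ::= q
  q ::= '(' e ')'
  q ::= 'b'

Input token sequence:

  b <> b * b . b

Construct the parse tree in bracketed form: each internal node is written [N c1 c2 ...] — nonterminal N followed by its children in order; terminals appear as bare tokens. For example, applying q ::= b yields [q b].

[e [t [t [f [p [q b]] <> [f [p [q b]]]]] * [f [p [q b]] . [f [p [q b]]]]]]

e
t
t * f
f * f
p <> f * f
q <> f * f
b <> f * f
b <> p * f
b <> q * f
b <> b * f
b <> b * p . f
b <> b * q . f
b <> b * b . f
b <> b * b . p
b <> b * b . q
b <> b * b . b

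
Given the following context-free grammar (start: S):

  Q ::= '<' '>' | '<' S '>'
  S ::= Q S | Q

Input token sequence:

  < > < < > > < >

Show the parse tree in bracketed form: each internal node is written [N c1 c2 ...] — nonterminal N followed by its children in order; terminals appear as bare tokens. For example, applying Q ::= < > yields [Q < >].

S
Q S
< > S
< > Q S
< > < S > S
< > < Q > S
< > < < > > S
< > < < > > Q
< > < < > > < >

[S [Q < >] [S [Q < [S [Q < >]] >] [S [Q < >]]]]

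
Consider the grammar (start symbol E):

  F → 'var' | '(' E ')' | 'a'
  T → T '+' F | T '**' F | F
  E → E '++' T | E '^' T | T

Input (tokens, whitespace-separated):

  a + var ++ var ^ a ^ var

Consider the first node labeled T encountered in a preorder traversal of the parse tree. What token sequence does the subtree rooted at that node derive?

[E [E [E [E [T [T [F a]] + [F var]]] ++ [T [F var]]] ^ [T [F a]]] ^ [T [F var]]]

a + var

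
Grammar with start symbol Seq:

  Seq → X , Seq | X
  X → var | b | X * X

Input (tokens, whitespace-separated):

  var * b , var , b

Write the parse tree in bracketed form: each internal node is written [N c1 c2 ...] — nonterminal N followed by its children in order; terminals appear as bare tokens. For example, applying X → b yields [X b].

Seq
X , Seq
X * X , Seq
var * X , Seq
var * b , Seq
var * b , X , Seq
var * b , var , Seq
var * b , var , X
var * b , var , b

[Seq [X [X var] * [X b]] , [Seq [X var] , [Seq [X b]]]]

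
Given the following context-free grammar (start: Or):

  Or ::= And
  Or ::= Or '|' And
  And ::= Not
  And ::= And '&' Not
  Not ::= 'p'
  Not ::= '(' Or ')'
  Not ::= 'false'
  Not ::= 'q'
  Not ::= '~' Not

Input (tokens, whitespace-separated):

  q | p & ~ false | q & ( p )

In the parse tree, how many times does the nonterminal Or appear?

[Or [Or [Or [And [Not q]]] | [And [And [Not p]] & [Not ~ [Not false]]]] | [And [And [Not q]] & [Not ( [Or [And [Not p]]] )]]]

4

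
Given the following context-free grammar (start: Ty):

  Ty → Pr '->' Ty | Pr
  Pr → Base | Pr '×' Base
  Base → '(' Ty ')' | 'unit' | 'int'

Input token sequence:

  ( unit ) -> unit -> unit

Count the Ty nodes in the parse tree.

4

[Ty [Pr [Base ( [Ty [Pr [Base unit]]] )]] -> [Ty [Pr [Base unit]] -> [Ty [Pr [Base unit]]]]]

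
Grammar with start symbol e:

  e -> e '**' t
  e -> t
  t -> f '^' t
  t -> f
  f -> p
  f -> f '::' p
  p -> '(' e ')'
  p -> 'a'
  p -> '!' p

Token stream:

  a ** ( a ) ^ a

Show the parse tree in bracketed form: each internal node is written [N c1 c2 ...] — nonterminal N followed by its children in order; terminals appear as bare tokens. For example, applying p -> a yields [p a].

e
e ** t
t ** t
f ** t
p ** t
a ** t
a ** f ^ t
a ** p ^ t
a ** ( e ) ^ t
a ** ( t ) ^ t
a ** ( f ) ^ t
a ** ( p ) ^ t
a ** ( a ) ^ t
a ** ( a ) ^ f
a ** ( a ) ^ p
a ** ( a ) ^ a

[e [e [t [f [p a]]]] ** [t [f [p ( [e [t [f [p a]]]] )]] ^ [t [f [p a]]]]]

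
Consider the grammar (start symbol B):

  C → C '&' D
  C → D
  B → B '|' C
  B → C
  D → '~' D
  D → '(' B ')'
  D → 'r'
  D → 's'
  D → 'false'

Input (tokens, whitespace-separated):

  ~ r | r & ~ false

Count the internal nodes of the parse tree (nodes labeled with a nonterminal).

[B [B [C [D ~ [D r]]]] | [C [C [D r]] & [D ~ [D false]]]]

10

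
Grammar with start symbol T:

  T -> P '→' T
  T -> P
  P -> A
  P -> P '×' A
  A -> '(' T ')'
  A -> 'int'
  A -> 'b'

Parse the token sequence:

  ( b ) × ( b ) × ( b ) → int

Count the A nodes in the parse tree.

7

[T [P [P [P [A ( [T [P [A b]]] )]] × [A ( [T [P [A b]]] )]] × [A ( [T [P [A b]]] )]] → [T [P [A int]]]]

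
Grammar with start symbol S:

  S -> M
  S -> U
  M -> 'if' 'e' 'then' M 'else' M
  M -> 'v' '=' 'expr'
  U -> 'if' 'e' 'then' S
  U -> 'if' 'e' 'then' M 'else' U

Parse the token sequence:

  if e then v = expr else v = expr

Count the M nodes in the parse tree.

3

[S [M if e then [M v = expr] else [M v = expr]]]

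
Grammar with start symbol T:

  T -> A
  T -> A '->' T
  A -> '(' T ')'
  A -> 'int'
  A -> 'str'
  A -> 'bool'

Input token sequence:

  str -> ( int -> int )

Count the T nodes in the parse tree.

[T [A str] -> [T [A ( [T [A int] -> [T [A int]]] )]]]

4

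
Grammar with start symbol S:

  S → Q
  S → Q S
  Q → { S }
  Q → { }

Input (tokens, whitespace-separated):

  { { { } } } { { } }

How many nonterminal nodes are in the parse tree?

10

[S [Q { [S [Q { [S [Q { }]] }]] }] [S [Q { [S [Q { }]] }]]]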